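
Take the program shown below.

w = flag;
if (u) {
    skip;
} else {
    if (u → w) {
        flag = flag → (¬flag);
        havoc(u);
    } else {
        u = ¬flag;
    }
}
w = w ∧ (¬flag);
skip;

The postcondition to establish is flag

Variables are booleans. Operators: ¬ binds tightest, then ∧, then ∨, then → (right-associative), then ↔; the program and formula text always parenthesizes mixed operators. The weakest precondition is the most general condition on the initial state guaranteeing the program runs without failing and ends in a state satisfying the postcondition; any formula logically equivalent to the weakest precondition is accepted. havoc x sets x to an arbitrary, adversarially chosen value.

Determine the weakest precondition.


Working backward. After the program, flag must hold.
Before skip: flag
Before w := w ∧ (¬flag): flag
Then branch requires flag; else branch requires ((u → w) → (flag → (¬flag))) ∧ ((¬(u → w)) → flag).
Before the if: (u → flag) ∧ ((¬u) → (((u → w) → (flag → (¬flag))) ∧ ((¬(u → w)) → flag)))
Before w := flag: (u → flag) ∧ ((¬u) → (((u → flag) → (flag → (¬flag))) ∧ ((¬(u → flag)) → flag)))
Answer: WP = (u → flag) ∧ ((¬u) → (((u → flag) → (flag → (¬flag))) ∧ ((¬(u → flag)) → flag)))


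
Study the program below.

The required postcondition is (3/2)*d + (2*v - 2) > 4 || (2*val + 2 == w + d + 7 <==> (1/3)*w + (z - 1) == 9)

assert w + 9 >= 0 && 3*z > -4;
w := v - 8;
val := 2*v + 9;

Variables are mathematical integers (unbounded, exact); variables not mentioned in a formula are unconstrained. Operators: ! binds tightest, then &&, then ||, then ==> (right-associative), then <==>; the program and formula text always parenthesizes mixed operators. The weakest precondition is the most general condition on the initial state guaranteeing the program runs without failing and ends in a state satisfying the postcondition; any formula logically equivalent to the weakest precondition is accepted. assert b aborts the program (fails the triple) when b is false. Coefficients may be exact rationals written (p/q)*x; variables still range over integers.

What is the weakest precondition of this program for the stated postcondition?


Working backward. After the program, the postcondition (3/2)*d + (2*v - 2) > 4 || (2*val + 2 == w + d + 7 <==> (1/3)*w + (z - 1) == 9) must hold; in canonical form it is (3/2)*d + 2*v > 6 || (2*val == d + w + 5 <==> (1/3)*w + z == 10).
Before val := 2*v + 9: (3/2)*d + 2*v > 6 || (4*v == d + w - 13 <==> (1/3)*w + z == 10)
Before w := v - 8: (3/2)*d + 2*v > 6 || (3*v == d - 21 <==> (1/3)*v + z == 38/3)
Before assert w + 9 >= 0 && 3*z > -4: w >= -9 && 3*z > -4 && ((3/2)*d + 2*v > 6 || (3*v == d - 21 <==> (1/3)*v + z == 38/3))
Answer: WP = w >= -9 && 3*z > -4 && ((3/2)*d + 2*v > 6 || (3*v == d - 21 <==> (1/3)*v + z == 38/3))


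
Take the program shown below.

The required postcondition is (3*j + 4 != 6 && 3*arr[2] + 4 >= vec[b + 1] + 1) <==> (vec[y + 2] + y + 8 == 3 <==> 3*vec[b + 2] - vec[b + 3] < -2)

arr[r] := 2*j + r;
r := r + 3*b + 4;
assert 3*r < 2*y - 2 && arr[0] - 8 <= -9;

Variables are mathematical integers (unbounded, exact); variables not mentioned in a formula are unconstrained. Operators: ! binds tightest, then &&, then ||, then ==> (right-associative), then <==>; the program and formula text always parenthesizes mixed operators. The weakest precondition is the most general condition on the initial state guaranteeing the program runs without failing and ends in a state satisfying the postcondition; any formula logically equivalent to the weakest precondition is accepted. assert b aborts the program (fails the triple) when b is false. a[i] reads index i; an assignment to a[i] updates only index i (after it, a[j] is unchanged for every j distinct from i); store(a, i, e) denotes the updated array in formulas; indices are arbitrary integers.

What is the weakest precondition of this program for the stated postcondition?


Working backward. After the program, the postcondition (3*j + 4 != 6 && 3*arr[2] + 4 >= vec[b + 1] + 1) <==> (vec[y + 2] + y + 8 == 3 <==> 3*vec[b + 2] - vec[b + 3] < -2) must hold; in canonical form it is (3*j != 2 && 3*arr[2] >= vec[b + 1] - 3) <==> (vec[y + 2] + y == -5 <==> 3*vec[b + 2] < vec[b + 3] - 2).
Before assert 3*r < 2*y - 2 && arr[0] - 8 <= -9: 3*r < 2*y - 2 && arr[0] <= -1 && ((3*j != 2 && 3*arr[2] >= vec[b + 1] - 3) <==> (vec[y + 2] + y == -5 <==> 3*vec[b + 2] < vec[b + 3] - 2))
Before r := r + 3*b + 4: 9*b + 3*r < 2*y - 14 && arr[0] <= -1 && ((3*j != 2 && 3*arr[2] >= vec[b + 1] - 3) <==> (vec[y + 2] + y == -5 <==> 3*vec[b + 2] < vec[b + 3] - 2))
Before arr[r] := 2*j + r: 9*b + 3*r < 2*y - 14 && store(arr, r, 2*j + r)[0] <= -1 && ((3*j != 2 && 3*store(arr, r, 2*j + r)[2] >= vec[b + 1] - 3) <==> (vec[y + 2] + y == -5 <==> 3*vec[b + 2] < vec[b + 3] - 2))
Answer: WP = 9*b + 3*r < 2*y - 14 && store(arr, r, 2*j + r)[0] <= -1 && ((3*j != 2 && 3*store(arr, r, 2*j + r)[2] >= vec[b + 1] - 3) <==> (vec[y + 2] + y == -5 <==> 3*vec[b + 2] < vec[b + 3] - 2))


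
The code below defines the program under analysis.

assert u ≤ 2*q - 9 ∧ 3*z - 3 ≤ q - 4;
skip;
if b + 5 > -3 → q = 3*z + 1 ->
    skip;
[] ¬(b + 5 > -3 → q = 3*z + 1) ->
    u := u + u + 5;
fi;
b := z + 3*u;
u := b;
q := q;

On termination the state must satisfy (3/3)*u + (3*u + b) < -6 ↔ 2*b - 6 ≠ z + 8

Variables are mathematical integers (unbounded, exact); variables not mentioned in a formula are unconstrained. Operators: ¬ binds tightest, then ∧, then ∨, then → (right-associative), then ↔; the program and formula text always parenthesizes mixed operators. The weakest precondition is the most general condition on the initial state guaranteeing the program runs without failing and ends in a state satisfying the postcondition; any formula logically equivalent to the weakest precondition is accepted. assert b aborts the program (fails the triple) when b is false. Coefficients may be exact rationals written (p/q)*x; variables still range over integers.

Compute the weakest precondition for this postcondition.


Working backward. After the program, the postcondition (3/3)*u + (3*u + b) < -6 ↔ 2*b - 6 ≠ z + 8 must hold; in canonical form it is b + 4*u < -6 ↔ 2*b ≠ z + 14.
Before q := q: b + 4*u < -6 ↔ 2*b ≠ z + 14
Before u := b: 5*b < -6 ↔ 2*b ≠ z + 14
Before b := z + 3*u: 15*u + 5*z < -6 ↔ 6*u + z ≠ 14
Then branch requires 15*u + 5*z < -6 ↔ 6*u + z ≠ 14; else branch requires 30*u + 5*z < -81 ↔ 12*u + z ≠ -16.
Before the if: ((b > -8 → q = 3*z + 1) → (15*u + 5*z < -6 ↔ 6*u + z ≠ 14)) ∧ ((¬(b > -8 → q = 3*z + 1)) → (30*u + 5*z < -81 ↔ 12*u + z ≠ -16))
Before skip: ((b > -8 → q = 3*z + 1) → (15*u + 5*z < -6 ↔ 6*u + z ≠ 14)) ∧ ((¬(b > -8 → q = 3*z + 1)) → (30*u + 5*z < -81 ↔ 12*u + z ≠ -16))
Before assert u ≤ 2*q - 9 ∧ 3*z - 3 ≤ q - 4: u ≤ 2*q - 9 ∧ 3*z ≤ q - 1 ∧ ((b > -8 → q = 3*z + 1) → (15*u + 5*z < -6 ↔ 6*u + z ≠ 14)) ∧ ((¬(b > -8 → q = 3*z + 1)) → (30*u + 5*z < -81 ↔ 12*u + z ≠ -16))
Answer: WP = u ≤ 2*q - 9 ∧ 3*z ≤ q - 1 ∧ ((b > -8 → q = 3*z + 1) → (15*u + 5*z < -6 ↔ 6*u + z ≠ 14)) ∧ ((¬(b > -8 → q = 3*z + 1)) → (30*u + 5*z < -81 ↔ 12*u + z ≠ -16))


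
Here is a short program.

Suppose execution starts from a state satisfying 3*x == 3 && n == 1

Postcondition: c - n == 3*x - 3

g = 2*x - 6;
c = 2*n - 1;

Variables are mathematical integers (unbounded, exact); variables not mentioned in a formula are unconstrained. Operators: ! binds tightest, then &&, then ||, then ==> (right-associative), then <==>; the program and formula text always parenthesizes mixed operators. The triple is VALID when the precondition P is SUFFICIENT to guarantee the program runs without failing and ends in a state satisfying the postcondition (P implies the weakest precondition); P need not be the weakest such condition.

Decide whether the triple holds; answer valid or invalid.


Working backward. After the program, the postcondition c - n == 3*x - 3 must hold; in canonical form it is c == n + 3*x - 3.
Before c := 2*n - 1: n == 3*x - 2
Before g := 2*x - 6: n == 3*x - 2
The weakest precondition is n == 3*x - 2.
Check whether 3*x == 3 && n == 1 implies it.
Every state satisfying the precondition satisfies the weakest precondition: the implication holds.
Answer: valid


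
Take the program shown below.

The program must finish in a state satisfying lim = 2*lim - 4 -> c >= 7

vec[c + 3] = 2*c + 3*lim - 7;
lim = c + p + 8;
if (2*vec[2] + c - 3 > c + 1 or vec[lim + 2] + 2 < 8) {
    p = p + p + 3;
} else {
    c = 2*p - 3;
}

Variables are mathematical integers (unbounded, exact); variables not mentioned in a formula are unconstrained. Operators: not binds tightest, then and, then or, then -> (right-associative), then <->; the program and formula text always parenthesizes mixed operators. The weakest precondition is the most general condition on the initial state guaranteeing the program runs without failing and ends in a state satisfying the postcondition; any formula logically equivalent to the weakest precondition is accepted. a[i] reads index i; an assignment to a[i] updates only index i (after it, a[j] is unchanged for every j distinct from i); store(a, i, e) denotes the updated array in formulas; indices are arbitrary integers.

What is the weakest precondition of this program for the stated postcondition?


Working backward. After the program, the postcondition lim = 2*lim - 4 -> c >= 7 must hold; in canonical form it is lim = 4 -> c >= 7.
Then branch requires lim = 4 -> c >= 7; else branch requires lim = 4 -> 2*p >= 10.
Before the if: ((2*vec[2] > 4 or vec[lim + 2] < 6) -> (lim = 4 -> c >= 7)) and ((not (2*vec[2] > 4 or vec[lim + 2] < 6)) -> (lim = 4 -> 2*p >= 10))
Before lim := c + p + 8: ((2*vec[2] > 4 or vec[c + p + 10] < 6) -> (c + p = -4 -> c >= 7)) and ((not (2*vec[2] > 4 or vec[c + p + 10] < 6)) -> (c + p = -4 -> 2*p >= 10))
Before vec[c + 3] := 2*c + 3*lim - 7: ((2*store(vec, c + 3, 2*c + 3*lim - 7)[2] > 4 or store(vec, c + 3, 2*c + 3*lim - 7)[c + p + 10] < 6) -> (c + p = -4 -> c >= 7)) and ((not (2*store(vec, c + 3, 2*c + 3*lim - 7)[2] > 4 or store(vec, c + 3, 2*c + 3*lim - 7)[c + p + 10] < 6)) -> (c + p = -4 -> 2*p >= 10))
Answer: WP = ((2*store(vec, c + 3, 2*c + 3*lim - 7)[2] > 4 or store(vec, c + 3, 2*c + 3*lim - 7)[c + p + 10] < 6) -> (c + p = -4 -> c >= 7)) and ((not (2*store(vec, c + 3, 2*c + 3*lim - 7)[2] > 4 or store(vec, c + 3, 2*c + 3*lim - 7)[c + p + 10] < 6)) -> (c + p = -4 -> 2*p >= 10))


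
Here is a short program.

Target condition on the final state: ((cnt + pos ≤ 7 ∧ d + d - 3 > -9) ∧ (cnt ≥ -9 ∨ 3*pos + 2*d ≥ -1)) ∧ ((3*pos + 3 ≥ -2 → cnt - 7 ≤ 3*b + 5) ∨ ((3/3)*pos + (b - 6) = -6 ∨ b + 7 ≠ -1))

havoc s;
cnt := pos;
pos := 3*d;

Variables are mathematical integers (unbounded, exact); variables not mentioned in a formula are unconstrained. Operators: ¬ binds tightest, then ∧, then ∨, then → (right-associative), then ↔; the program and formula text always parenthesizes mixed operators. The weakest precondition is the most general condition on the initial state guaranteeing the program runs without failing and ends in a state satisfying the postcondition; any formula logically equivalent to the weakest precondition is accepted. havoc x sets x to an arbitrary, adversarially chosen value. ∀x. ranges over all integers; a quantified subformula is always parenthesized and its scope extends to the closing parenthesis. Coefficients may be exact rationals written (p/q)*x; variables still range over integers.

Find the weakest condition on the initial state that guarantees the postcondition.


Working backward. After the program, the postcondition ((cnt + pos ≤ 7 ∧ d + d - 3 > -9) ∧ (cnt ≥ -9 ∨ 3*pos + 2*d ≥ -1)) ∧ ((3*pos + 3 ≥ -2 → cnt - 7 ≤ 3*b + 5) ∨ ((3/3)*pos + (b - 6) = -6 ∨ b + 7 ≠ -1)) must hold; in canonical form it is cnt + pos ≤ 7 ∧ 2*d > -6 ∧ (cnt ≥ -9 ∨ 2*d + 3*pos ≥ -1) ∧ ((3*pos ≥ -5 → cnt ≤ 3*b + 12) ∨ b + pos = 0 ∨ b ≠ -8).
Before pos := 3*d: cnt + 3*d ≤ 7 ∧ 2*d > -6 ∧ (cnt ≥ -9 ∨ 11*d ≥ -1) ∧ ((9*d ≥ -5 → cnt ≤ 3*b + 12) ∨ b + 3*d = 0 ∨ b ≠ -8)
Before cnt := pos: 3*d + pos ≤ 7 ∧ 2*d > -6 ∧ (pos ≥ -9 ∨ 11*d ≥ -1) ∧ ((9*d ≥ -5 → pos ≤ 3*b + 12) ∨ b + 3*d = 0 ∨ b ≠ -8)
Before havoc s: 3*d + pos ≤ 7 ∧ 2*d > -6 ∧ (pos ≥ -9 ∨ 11*d ≥ -1) ∧ ((9*d ≥ -5 → pos ≤ 3*b + 12) ∨ b + 3*d = 0 ∨ b ≠ -8)
Answer: WP = 3*d + pos ≤ 7 ∧ 2*d > -6 ∧ (pos ≥ -9 ∨ 11*d ≥ -1) ∧ ((9*d ≥ -5 → pos ≤ 3*b + 12) ∨ b + 3*d = 0 ∨ b ≠ -8)


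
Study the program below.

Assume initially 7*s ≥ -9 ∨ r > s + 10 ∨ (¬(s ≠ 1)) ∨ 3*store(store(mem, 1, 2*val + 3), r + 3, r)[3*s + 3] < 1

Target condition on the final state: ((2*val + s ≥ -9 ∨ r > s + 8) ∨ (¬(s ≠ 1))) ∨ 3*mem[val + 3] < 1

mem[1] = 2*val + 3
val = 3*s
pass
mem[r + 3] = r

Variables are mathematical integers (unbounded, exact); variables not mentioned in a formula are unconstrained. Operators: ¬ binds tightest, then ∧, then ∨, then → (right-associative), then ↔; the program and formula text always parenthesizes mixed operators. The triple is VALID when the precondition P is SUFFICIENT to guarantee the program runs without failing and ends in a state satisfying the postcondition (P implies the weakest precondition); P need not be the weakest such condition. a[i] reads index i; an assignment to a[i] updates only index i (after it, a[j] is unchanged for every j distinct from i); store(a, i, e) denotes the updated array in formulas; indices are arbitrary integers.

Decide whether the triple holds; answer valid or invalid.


Working backward. After the program, the postcondition ((2*val + s ≥ -9 ∨ r > s + 8) ∨ (¬(s ≠ 1))) ∨ 3*mem[val + 3] < 1 must hold; in canonical form it is s + 2*val ≥ -9 ∨ r > s + 8 ∨ (¬(s ≠ 1)) ∨ 3*mem[val + 3] < 1.
Before mem[r + 3] := r: s + 2*val ≥ -9 ∨ r > s + 8 ∨ (¬(s ≠ 1)) ∨ 3*store(mem, r + 3, r)[val + 3] < 1
Before skip: s + 2*val ≥ -9 ∨ r > s + 8 ∨ (¬(s ≠ 1)) ∨ 3*store(mem, r + 3, r)[val + 3] < 1
Before val := 3*s: 7*s ≥ -9 ∨ r > s + 8 ∨ (¬(s ≠ 1)) ∨ 3*store(mem, r + 3, r)[3*s + 3] < 1
Before mem[1] := 2*val + 3: 7*s ≥ -9 ∨ r > s + 8 ∨ (¬(s ≠ 1)) ∨ 3*store(store(mem, 1, 2*val + 3), r + 3, r)[3*s + 3] < 1
The weakest precondition is 7*s ≥ -9 ∨ r > s + 8 ∨ (¬(s ≠ 1)) ∨ 3*store(store(mem, 1, 2*val + 3), r + 3, r)[3*s + 3] < 1.
Check whether 7*s ≥ -9 ∨ r > s + 10 ∨ (¬(s ≠ 1)) ∨ 3*store(store(mem, 1, 2*val + 3), r + 3, r)[3*s + 3] < 1 implies it.
Every state satisfying the precondition satisfies the weakest precondition: the implication holds.
Answer: valid


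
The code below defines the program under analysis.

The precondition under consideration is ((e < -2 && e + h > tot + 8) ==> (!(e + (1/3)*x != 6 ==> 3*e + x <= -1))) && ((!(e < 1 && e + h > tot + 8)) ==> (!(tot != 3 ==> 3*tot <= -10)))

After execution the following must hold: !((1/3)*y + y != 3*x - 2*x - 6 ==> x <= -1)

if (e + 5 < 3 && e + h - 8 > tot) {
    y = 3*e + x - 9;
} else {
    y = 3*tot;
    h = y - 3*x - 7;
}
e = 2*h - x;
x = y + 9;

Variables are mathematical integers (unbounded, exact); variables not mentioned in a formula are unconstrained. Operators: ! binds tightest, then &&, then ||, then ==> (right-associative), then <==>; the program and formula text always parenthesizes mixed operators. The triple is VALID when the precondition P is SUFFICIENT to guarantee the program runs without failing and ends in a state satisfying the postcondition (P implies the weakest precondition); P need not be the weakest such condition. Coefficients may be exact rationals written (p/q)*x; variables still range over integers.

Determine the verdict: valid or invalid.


Working backward. After the program, the postcondition !((1/3)*y + y != 3*x - 2*x - 6 ==> x <= -1) must hold; in canonical form it is !((4/3)*y != x - 6 ==> x <= -1).
Before x := y + 9: !((1/3)*y != 3 ==> y <= -10)
Before e := 2*h - x: !((1/3)*y != 3 ==> y <= -10)
Then branch requires !(e + (1/3)*x != 6 ==> 3*e + x <= -1); else branch requires !(tot != 3 ==> 3*tot <= -10).
Before the if: ((e < -2 && e + h > tot + 8) ==> (!(e + (1/3)*x != 6 ==> 3*e + x <= -1))) && ((!(e < -2 && e + h > tot + 8)) ==> (!(tot != 3 ==> 3*tot <= -10)))
The weakest precondition is ((e < -2 && e + h > tot + 8) ==> (!(e + (1/3)*x != 6 ==> 3*e + x <= -1))) && ((!(e < -2 && e + h > tot + 8)) ==> (!(tot != 3 ==> 3*tot <= -10))).
Check whether ((e < -2 && e + h > tot + 8) ==> (!(e + (1/3)*x != 6 ==> 3*e + x <= -1))) && ((!(e < 1 && e + h > tot + 8)) ==> (!(tot != 3 ==> 3*tot <= -10))) implies it.
Countermodel: at the initial state e = 0, h = 5, tot = -4, x = 0, the precondition holds but the weakest precondition fails.
Answer: invalid


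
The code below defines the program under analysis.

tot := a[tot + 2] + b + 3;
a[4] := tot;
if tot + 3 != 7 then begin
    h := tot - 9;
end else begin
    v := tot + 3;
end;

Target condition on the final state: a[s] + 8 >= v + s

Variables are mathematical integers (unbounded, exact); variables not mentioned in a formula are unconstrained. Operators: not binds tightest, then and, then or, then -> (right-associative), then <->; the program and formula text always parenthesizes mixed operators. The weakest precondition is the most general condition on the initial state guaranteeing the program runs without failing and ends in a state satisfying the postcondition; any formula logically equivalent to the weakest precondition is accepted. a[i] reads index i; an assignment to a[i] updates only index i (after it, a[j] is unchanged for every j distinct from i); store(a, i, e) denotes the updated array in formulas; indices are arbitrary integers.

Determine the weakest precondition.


Working backward. After the program, the postcondition a[s] + 8 >= v + s must hold; in canonical form it is a[s] >= s + v - 8.
Then branch requires a[s] >= s + v - 8; else branch requires a[s] >= s + tot - 5.
Before the if: (tot != 4 -> a[s] >= s + v - 8) and ((not (tot != 4)) -> a[s] >= s + tot - 5)
Before a[4] := tot: (tot != 4 -> store(a, 4, tot)[s] >= s + v - 8) and ((not (tot != 4)) -> store(a, 4, tot)[s] >= s + tot - 5)
Before tot := a[tot + 2] + b + 3: (a[tot + 2] + b != 1 -> store(a, 4, a[tot + 2] + b + 3)[s] >= s + v - 8) and ((not (a[tot + 2] + b != 1)) -> store(a, 4, a[tot + 2] + b + 3)[s] >= a[tot + 2] + b + s - 2)
Answer: WP = (a[tot + 2] + b != 1 -> store(a, 4, a[tot + 2] + b + 3)[s] >= s + v - 8) and ((not (a[tot + 2] + b != 1)) -> store(a, 4, a[tot + 2] + b + 3)[s] >= a[tot + 2] + b + s - 2)


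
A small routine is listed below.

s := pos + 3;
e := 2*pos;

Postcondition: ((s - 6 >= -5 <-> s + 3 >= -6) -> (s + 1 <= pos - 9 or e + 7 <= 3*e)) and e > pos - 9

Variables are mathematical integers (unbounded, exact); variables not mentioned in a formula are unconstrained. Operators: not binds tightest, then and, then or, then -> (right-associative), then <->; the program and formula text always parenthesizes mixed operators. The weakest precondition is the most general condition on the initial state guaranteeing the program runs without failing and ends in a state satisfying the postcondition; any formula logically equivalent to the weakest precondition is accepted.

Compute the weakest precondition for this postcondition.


Working backward. After the program, the postcondition ((s - 6 >= -5 <-> s + 3 >= -6) -> (s + 1 <= pos - 9 or e + 7 <= 3*e)) and e > pos - 9 must hold; in canonical form it is ((s >= 1 <-> s >= -9) -> (s <= pos - 10 or 2*e >= 7)) and e > pos - 9.
Before e := 2*pos: ((s >= 1 <-> s >= -9) -> (s <= pos - 10 or 4*pos >= 7)) and pos > -9
Before s := pos + 3: ((pos >= -2 <-> pos >= -12) -> 4*pos >= 7) and pos > -9
Answer: WP = ((pos >= -2 <-> pos >= -12) -> 4*pos >= 7) and pos > -9


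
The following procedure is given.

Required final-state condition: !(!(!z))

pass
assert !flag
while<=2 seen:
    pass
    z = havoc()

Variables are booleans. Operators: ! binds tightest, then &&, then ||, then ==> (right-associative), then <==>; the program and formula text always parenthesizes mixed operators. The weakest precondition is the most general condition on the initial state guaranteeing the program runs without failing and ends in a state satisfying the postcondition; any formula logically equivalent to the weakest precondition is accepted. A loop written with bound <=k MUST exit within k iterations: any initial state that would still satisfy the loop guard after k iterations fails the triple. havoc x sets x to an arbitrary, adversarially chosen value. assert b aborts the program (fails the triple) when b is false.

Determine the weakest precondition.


Working backward. After the program, the postcondition !(!(!z)) must hold; in canonical form it is !z.
Before the loop (bound <=2), unroll the exhaustion recursion (WP_0 = exit-now case; WP_j = one more guarded iteration, up to j = 2):
  WP_0: (!seen) && (!z)
  WP_1: (!seen) && ((!seen) ==> (!z))
  WP_2: (!seen) && ((!seen) ==> (!z))
So before the loop: (!seen) && ((!seen) ==> (!z))
Before assert !flag: (!flag) && (!seen) && ((!seen) ==> (!z))
Before skip: (!flag) && (!seen) && ((!seen) ==> (!z))
Answer: WP = (!flag) && (!seen) && ((!seen) ==> (!z))


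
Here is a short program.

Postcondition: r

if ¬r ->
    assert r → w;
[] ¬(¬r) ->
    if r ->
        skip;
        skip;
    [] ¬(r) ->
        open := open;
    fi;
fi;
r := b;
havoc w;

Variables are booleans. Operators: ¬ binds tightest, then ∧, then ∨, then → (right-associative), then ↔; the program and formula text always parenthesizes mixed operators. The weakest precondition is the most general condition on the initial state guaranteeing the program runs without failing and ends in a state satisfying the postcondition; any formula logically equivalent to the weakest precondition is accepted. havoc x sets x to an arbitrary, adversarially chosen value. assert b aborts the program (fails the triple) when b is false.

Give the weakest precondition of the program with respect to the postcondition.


Working backward. After the program, r must hold.
Before havoc w: r
Before r := b: b
Then branch requires (r → w) ∧ b; else branch requires (r → b) ∧ ((¬r) → b).
Before the if: ((¬r) → ((r → w) ∧ b)) ∧ (r → ((r → b) ∧ ((¬r) → b)))
Answer: WP = ((¬r) → ((r → w) ∧ b)) ∧ (r → ((r → b) ∧ ((¬r) → b)))


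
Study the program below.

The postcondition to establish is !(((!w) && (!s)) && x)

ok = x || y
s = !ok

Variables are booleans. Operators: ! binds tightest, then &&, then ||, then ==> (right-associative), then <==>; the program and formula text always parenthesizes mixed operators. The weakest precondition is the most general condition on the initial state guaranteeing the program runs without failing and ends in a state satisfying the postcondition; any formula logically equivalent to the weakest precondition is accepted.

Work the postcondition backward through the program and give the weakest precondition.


Working backward. After the program, the postcondition !(((!w) && (!s)) && x) must hold; in canonical form it is !((!w) && (!s) && x).
Before s := !ok: !((!w) && ok && x)
Before ok := x || y: !((!w) && (x || y) && x)
Answer: WP = !((!w) && (x || y) && x)


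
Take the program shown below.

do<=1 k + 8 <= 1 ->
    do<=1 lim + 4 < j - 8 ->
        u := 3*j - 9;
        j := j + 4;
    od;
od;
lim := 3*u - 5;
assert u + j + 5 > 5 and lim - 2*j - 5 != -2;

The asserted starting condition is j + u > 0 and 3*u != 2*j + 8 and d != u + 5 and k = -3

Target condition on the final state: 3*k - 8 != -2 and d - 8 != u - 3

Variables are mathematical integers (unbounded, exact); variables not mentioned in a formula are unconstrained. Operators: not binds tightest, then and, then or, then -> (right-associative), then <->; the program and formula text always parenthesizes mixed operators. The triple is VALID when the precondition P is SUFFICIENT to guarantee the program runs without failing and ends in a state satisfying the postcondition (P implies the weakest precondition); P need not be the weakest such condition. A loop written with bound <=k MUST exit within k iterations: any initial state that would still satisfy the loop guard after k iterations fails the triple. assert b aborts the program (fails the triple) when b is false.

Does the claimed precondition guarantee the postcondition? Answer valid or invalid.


Working backward. After the program, the postcondition 3*k - 8 != -2 and d - 8 != u - 3 must hold; in canonical form it is 3*k != 6 and d != u + 5.
Before assert u + j + 5 > 5 and lim - 2*j - 5 != -2: j + u > 0 and lim != 2*j + 3 and 3*k != 6 and d != u + 5
Before lim := 3*u - 5: j + u > 0 and 3*u != 2*j + 8 and 3*k != 6 and d != u + 5
Before the loop (bound <=1), unroll the exhaustion recursion (WP_0 = exit-now case; WP_j = one more guarded iteration, up to j = 1):
  WP_0: (not (k <= -7)) and j + u > 0 and 3*u != 2*j + 8 and 3*k != 6 and d != u + 5
  WP_1: (k <= -7 -> ((lim < j - 12 -> ((not (lim < j - 8)) and (not (k <= -7)) and 4*j > 5 and 7*j != 43 and 3*k != 6 and d != 3*j - 4)) and ((not (lim < j - 12)) -> ((not (k <= -7)) and j + u > 0 and 3*u != 2*j + 8 and 3*k != 6 and d != u + 5)))) and ((not (k <= -7)) -> (j + u > 0 and 3*u != 2*j + 8 and 3*k != 6 and d != u + 5))
So before the loop: (k <= -7 -> ((lim < j - 12 -> ((not (lim < j - 8)) and (not (k <= -7)) and 4*j > 5 and 7*j != 43 and 3*k != 6 and d != 3*j - 4)) and ((not (lim < j - 12)) -> ((not (k <= -7)) and j + u > 0 and 3*u != 2*j + 8 and 3*k != 6 and d != u + 5)))) and ((not (k <= -7)) -> (j + u > 0 and 3*u != 2*j + 8 and 3*k != 6 and d != u + 5))
The weakest precondition is (k <= -7 -> ((lim < j - 12 -> ((not (lim < j - 8)) and (not (k <= -7)) and 4*j > 5 and 7*j != 43 and 3*k != 6 and d != 3*j - 4)) and ((not (lim < j - 12)) -> ((not (k <= -7)) and j + u > 0 and 3*u != 2*j + 8 and 3*k != 6 and d != u + 5)))) and ((not (k <= -7)) -> (j + u > 0 and 3*u != 2*j + 8 and 3*k != 6 and d != u + 5)).
Check whether j + u > 0 and 3*u != 2*j + 8 and d != u + 5 and k = -3 implies it.
Every state satisfying the precondition satisfies the weakest precondition: the implication holds.
Answer: valid


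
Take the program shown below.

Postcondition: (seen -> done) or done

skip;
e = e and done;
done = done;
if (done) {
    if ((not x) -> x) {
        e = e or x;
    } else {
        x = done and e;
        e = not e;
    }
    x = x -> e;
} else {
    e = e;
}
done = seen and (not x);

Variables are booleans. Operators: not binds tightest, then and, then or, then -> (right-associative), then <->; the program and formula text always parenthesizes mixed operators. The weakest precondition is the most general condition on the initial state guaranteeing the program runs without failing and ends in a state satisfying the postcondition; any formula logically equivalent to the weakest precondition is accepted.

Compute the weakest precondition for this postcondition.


Working backward. After the program, (seen -> done) or done must hold.
Before done := seen and (not x): (seen -> (seen and (not x))) or (seen and (not x))
Then branch requires (((not x) -> x) -> ((seen -> (seen and (not (x -> (e or x))))) or (seen and (not (x -> (e or x)))))) and ((not ((not x) -> x)) -> ((seen -> (seen and (not ((done and e) -> (not e))))) or (seen and (not ((done and e) -> (not e)))))); else branch requires (seen -> (seen and (not x))) or (seen and (not x)).
Before the if: (done -> ((((not x) -> x) -> ((seen -> (seen and (not (x -> (e or x))))) or (seen and (not (x -> (e or x)))))) and ((not ((not x) -> x)) -> ((seen -> (seen and (not ((done and e) -> (not e))))) or (seen and (not ((done and e) -> (not e)))))))) and ((not done) -> ((seen -> (seen and (not x))) or (seen and (not x))))
Before done := done: (done -> ((((not x) -> x) -> ((seen -> (seen and (not (x -> (e or x))))) or (seen and (not (x -> (e or x)))))) and ((not ((not x) -> x)) -> ((seen -> (seen and (not ((done and e) -> (not e))))) or (seen and (not ((done and e) -> (not e)))))))) and ((not done) -> ((seen -> (seen and (not x))) or (seen and (not x))))
Before e := e and done: (done -> ((((not x) -> x) -> ((seen -> (seen and (not (x -> ((e and done) or x))))) or (seen and (not (x -> ((e and done) or x)))))) and ((not ((not x) -> x)) -> ((seen -> (seen and (not ((done and e) -> (not (e and done)))))) or (seen and (not ((done and e) -> (not (e and done))))))))) and ((not done) -> ((seen -> (seen and (not x))) or (seen and (not x))))
Before skip: (done -> ((((not x) -> x) -> ((seen -> (seen and (not (x -> ((e and done) or x))))) or (seen and (not (x -> ((e and done) or x)))))) and ((not ((not x) -> x)) -> ((seen -> (seen and (not ((done and e) -> (not (e and done)))))) or (seen and (not ((done and e) -> (not (e and done))))))))) and ((not done) -> ((seen -> (seen and (not x))) or (seen and (not x))))
Answer: WP = (done -> ((((not x) -> x) -> ((seen -> (seen and (not (x -> ((e and done) or x))))) or (seen and (not (x -> ((e and done) or x)))))) and ((not ((not x) -> x)) -> ((seen -> (seen and (not ((done and e) -> (not (e and done)))))) or (seen and (not ((done and e) -> (not (e and done))))))))) and ((not done) -> ((seen -> (seen and (not x))) or (seen and (not x))))


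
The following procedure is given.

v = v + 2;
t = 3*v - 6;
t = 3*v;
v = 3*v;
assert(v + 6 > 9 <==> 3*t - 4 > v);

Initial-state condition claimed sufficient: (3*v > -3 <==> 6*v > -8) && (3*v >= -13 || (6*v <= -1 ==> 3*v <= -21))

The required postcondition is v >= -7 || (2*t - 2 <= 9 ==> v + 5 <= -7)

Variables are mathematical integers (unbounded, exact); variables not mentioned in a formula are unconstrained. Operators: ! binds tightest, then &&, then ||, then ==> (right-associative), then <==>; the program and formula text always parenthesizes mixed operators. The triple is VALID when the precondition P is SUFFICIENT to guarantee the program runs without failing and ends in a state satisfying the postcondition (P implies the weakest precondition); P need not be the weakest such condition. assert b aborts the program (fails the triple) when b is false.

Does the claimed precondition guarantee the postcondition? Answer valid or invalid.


Working backward. After the program, the postcondition v >= -7 || (2*t - 2 <= 9 ==> v + 5 <= -7) must hold; in canonical form it is v >= -7 || (2*t <= 11 ==> v <= -12).
Before assert v + 6 > 9 <==> 3*t - 4 > v: (v > 3 <==> 3*t > v + 4) && (v >= -7 || (2*t <= 11 ==> v <= -12))
Before v := 3*v: (3*v > 3 <==> 3*t > 3*v + 4) && (3*v >= -7 || (2*t <= 11 ==> 3*v <= -12))
Before t := 3*v: (3*v > 3 <==> 6*v > 4) && (3*v >= -7 || (6*v <= 11 ==> 3*v <= -12))
Before t := 3*v - 6: (3*v > 3 <==> 6*v > 4) && (3*v >= -7 || (6*v <= 11 ==> 3*v <= -12))
Before v := v + 2: (3*v > -3 <==> 6*v > -8) && (3*v >= -13 || (6*v <= -1 ==> 3*v <= -18))
The weakest precondition is (3*v > -3 <==> 6*v > -8) && (3*v >= -13 || (6*v <= -1 ==> 3*v <= -18)).
Check whether (3*v > -3 <==> 6*v > -8) && (3*v >= -13 || (6*v <= -1 ==> 3*v <= -21)) implies it.
Every state satisfying the precondition satisfies the weakest precondition: the implication holds.
Answer: valid


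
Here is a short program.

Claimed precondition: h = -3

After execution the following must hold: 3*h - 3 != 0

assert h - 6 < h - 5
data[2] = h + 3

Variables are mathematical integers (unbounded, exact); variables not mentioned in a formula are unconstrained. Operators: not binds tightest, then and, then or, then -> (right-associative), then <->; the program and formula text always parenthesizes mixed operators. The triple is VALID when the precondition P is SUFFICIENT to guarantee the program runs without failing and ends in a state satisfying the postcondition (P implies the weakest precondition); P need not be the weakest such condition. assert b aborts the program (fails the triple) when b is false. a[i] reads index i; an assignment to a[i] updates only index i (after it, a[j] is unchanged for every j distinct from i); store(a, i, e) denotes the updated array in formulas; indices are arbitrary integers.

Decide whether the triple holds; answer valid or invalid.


Working backward. After the program, the postcondition 3*h - 3 != 0 must hold; in canonical form it is 3*h != 3.
Before data[2] := h + 3: 3*h != 3
Before assert h - 6 < h - 5: 3*h != 3
The weakest precondition is 3*h != 3.
Check whether h = -3 implies it.
Every state satisfying the precondition satisfies the weakest precondition: the implication holds.
Answer: valid


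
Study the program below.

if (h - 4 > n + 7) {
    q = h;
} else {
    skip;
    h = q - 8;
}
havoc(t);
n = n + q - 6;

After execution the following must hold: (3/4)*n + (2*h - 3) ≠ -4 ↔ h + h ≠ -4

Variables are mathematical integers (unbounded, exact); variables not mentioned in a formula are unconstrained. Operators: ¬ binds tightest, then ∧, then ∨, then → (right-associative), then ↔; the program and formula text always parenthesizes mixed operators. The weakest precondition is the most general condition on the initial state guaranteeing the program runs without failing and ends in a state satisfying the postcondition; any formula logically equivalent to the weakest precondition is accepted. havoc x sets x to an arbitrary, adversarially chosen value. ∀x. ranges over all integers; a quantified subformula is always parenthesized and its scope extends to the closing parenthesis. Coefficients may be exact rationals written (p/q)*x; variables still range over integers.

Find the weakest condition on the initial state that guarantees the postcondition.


Working backward. After the program, the postcondition (3/4)*n + (2*h - 3) ≠ -4 ↔ h + h ≠ -4 must hold; in canonical form it is 2*h + (3/4)*n ≠ -1 ↔ 2*h ≠ -4.
Before n := n + q - 6: 2*h + (3/4)*n + (3/4)*q ≠ 7/2 ↔ 2*h ≠ -4
Before havoc t: 2*h + (3/4)*n + (3/4)*q ≠ 7/2 ↔ 2*h ≠ -4
Then branch requires (11/4)*h + (3/4)*n ≠ 7/2 ↔ 2*h ≠ -4; else branch requires (3/4)*n + (11/4)*q ≠ 39/2 ↔ 2*q ≠ 12.
Before the if: (h > n + 11 → ((11/4)*h + (3/4)*n ≠ 7/2 ↔ 2*h ≠ -4)) ∧ ((¬(h > n + 11)) → ((3/4)*n + (11/4)*q ≠ 39/2 ↔ 2*q ≠ 12))
Answer: WP = (h > n + 11 → ((11/4)*h + (3/4)*n ≠ 7/2 ↔ 2*h ≠ -4)) ∧ ((¬(h > n + 11)) → ((3/4)*n + (11/4)*q ≠ 39/2 ↔ 2*q ≠ 12))


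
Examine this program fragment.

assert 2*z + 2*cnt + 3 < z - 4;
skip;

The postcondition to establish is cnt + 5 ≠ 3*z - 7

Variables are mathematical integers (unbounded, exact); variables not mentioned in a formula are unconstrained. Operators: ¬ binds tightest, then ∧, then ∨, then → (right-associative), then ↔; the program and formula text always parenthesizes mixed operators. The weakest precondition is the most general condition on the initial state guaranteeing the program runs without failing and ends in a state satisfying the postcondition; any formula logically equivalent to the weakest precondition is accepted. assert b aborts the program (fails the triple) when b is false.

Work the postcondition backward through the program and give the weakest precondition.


Working backward. After the program, the postcondition cnt + 5 ≠ 3*z - 7 must hold; in canonical form it is cnt ≠ 3*z - 12.
Before skip: cnt ≠ 3*z - 12
Before assert 2*z + 2*cnt + 3 < z - 4: 2*cnt + z < -7 ∧ cnt ≠ 3*z - 12
Answer: WP = 2*cnt + z < -7 ∧ cnt ≠ 3*z - 12


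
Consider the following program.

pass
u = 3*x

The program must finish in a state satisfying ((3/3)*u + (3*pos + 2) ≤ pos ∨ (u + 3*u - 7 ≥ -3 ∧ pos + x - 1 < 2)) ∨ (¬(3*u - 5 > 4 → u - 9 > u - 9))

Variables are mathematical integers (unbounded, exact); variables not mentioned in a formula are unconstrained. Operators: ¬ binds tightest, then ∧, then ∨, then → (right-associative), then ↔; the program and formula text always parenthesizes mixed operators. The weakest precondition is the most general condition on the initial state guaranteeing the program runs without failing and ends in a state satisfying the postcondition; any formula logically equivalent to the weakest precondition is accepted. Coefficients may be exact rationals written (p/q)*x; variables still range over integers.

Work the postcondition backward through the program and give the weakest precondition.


Working backward. After the program, the postcondition ((3/3)*u + (3*pos + 2) ≤ pos ∨ (u + 3*u - 7 ≥ -3 ∧ pos + x - 1 < 2)) ∨ (¬(3*u - 5 > 4 → u - 9 > u - 9)) must hold; in canonical form it is 2*pos + u ≤ -2 ∨ (4*u ≥ 4 ∧ pos + x < 3) ∨ 3*u > 9.
Before u := 3*x: 2*pos + 3*x ≤ -2 ∨ (12*x ≥ 4 ∧ pos + x < 3) ∨ 9*x > 9
Before skip: 2*pos + 3*x ≤ -2 ∨ (12*x ≥ 4 ∧ pos + x < 3) ∨ 9*x > 9
Answer: WP = 2*pos + 3*x ≤ -2 ∨ (12*x ≥ 4 ∧ pos + x < 3) ∨ 9*x > 9


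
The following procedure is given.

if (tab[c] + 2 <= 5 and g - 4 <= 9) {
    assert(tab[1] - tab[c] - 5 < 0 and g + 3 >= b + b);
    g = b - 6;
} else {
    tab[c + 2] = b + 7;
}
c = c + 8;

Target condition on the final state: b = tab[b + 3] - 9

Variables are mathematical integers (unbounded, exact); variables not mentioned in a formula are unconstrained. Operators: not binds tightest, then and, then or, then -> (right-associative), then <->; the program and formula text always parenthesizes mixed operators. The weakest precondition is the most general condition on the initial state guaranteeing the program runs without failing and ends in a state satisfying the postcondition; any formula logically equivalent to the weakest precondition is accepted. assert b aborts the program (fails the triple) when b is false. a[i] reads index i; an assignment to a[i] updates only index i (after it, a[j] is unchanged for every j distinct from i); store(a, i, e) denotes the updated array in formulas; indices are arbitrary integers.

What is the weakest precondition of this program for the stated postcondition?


Working backward. After the program, b = tab[b + 3] - 9 must hold.
Before c := c + 8: b = tab[b + 3] - 9
Then branch requires tab[1] < tab[c] + 5 and g >= 2*b - 3 and b = tab[b + 3] - 9; else branch requires b = store(tab, c + 2, b + 7)[b + 3] - 9.
Before the if: ((tab[c] <= 3 and g <= 13) -> (tab[1] < tab[c] + 5 and g >= 2*b - 3 and b = tab[b + 3] - 9)) and ((not (tab[c] <= 3 and g <= 13)) -> b = store(tab, c + 2, b + 7)[b + 3] - 9)
Answer: WP = ((tab[c] <= 3 and g <= 13) -> (tab[1] < tab[c] + 5 and g >= 2*b - 3 and b = tab[b + 3] - 9)) and ((not (tab[c] <= 3 and g <= 13)) -> b = store(tab, c + 2, b + 7)[b + 3] - 9)


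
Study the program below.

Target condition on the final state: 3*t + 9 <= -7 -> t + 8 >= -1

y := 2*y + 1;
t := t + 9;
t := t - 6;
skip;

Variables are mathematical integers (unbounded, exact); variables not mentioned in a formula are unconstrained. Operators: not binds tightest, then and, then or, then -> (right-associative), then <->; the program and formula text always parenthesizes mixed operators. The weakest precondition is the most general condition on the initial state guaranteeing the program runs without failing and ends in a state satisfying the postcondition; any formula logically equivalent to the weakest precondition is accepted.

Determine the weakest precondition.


Working backward. After the program, the postcondition 3*t + 9 <= -7 -> t + 8 >= -1 must hold; in canonical form it is 3*t <= -16 -> t >= -9.
Before skip: 3*t <= -16 -> t >= -9
Before t := t - 6: 3*t <= 2 -> t >= -3
Before t := t + 9: 3*t <= -25 -> t >= -12
Before y := 2*y + 1: 3*t <= -25 -> t >= -12
Answer: WP = 3*t <= -25 -> t >= -12


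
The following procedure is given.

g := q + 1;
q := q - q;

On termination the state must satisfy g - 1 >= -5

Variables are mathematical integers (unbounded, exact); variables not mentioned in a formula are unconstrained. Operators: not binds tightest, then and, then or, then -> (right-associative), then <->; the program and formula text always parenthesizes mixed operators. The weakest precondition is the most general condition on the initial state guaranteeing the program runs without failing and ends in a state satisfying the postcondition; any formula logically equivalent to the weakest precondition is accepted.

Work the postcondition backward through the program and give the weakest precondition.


Working backward. After the program, the postcondition g - 1 >= -5 must hold; in canonical form it is g >= -4.
Before q := q - q: g >= -4
Before g := q + 1: q >= -5
Answer: WP = q >= -5
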